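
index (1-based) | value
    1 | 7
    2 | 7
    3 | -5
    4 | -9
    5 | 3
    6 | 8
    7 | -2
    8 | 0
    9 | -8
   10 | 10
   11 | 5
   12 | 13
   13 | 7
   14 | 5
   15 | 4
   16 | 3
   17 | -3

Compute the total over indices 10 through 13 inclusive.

Elements at indices 10..13: 10, 5, 13, 7
sum(10, 5, 13, 7) = 35

35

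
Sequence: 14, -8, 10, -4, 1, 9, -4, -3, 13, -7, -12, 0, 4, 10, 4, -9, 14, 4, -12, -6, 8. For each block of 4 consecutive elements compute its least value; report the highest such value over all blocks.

[14, -8, 10, -4] → min -8
[-8, 10, -4, 1] → min -8
[10, -4, 1, 9] → min -4
[-4, 1, 9, -4] → min -4
[1, 9, -4, -3] → min -4
[9, -4, -3, 13] → min -4
[-4, -3, 13, -7] → min -7
[-3, 13, -7, -12] → min -12
[13, -7, -12, 0] → min -12
[-7, -12, 0, 4] → min -12
[-12, 0, 4, 10] → min -12
[0, 4, 10, 4] → min 0
[4, 10, 4, -9] → min -9
[10, 4, -9, 14] → min -9
[4, -9, 14, 4] → min -9
[-9, 14, 4, -12] → min -12
[14, 4, -12, -6] → min -12
[4, -12, -6, 8] → min -12
Highest of these is 0.

0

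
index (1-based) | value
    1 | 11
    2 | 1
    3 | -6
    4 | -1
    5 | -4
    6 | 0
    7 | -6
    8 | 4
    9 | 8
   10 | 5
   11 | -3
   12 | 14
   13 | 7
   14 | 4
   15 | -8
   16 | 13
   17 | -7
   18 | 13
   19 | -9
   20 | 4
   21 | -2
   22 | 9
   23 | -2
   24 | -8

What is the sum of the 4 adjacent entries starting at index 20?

9

Elements at indices 20..23: 4, -2, 9, -2
sum(4, -2, 9, -2) = 9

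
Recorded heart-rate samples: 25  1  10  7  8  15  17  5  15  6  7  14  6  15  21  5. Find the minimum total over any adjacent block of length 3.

18

(25, 1, 10) → sum 36
(1, 10, 7) → sum 18
(10, 7, 8) → sum 25
(7, 8, 15) → sum 30
(8, 15, 17) → sum 40
(15, 17, 5) → sum 37
(17, 5, 15) → sum 37
(5, 15, 6) → sum 26
(15, 6, 7) → sum 28
(6, 7, 14) → sum 27
(7, 14, 6) → sum 27
(14, 6, 15) → sum 35
(6, 15, 21) → sum 42
(15, 21, 5) → sum 41
Minimum of these is 18.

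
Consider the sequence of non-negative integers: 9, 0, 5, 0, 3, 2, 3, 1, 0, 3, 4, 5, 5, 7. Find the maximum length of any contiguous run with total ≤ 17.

9

→ 9: sum 9, len 1
→ 0: sum 9, len 2
→ 5: sum 14, len 3
→ 0: sum 14, len 4
→ 3: sum 17, len 5
→ 2 (dropped 9): sum 10, len 5
→ 3: sum 13, len 6
→ 1: sum 14, len 7
→ 0: sum 14, len 8
→ 3: sum 17, len 9
→ 4 (dropped 0, 5): sum 16, len 8
→ 5 (dropped 0, 3, 2): sum 16, len 6
→ 5 (dropped 3, 1): sum 17, len 5
→ 7 (dropped 0, 3, 4): sum 17, len 3
Longest length seen: 9.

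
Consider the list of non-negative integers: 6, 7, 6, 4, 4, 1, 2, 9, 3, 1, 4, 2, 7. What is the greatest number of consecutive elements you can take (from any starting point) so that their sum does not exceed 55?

12

add 6: [6] sum 6, len 1
add 7: [6, 7] sum 13, len 2
add 6: [6, 7, 6] sum 19, len 3
add 4: [6, 7, 6, 4] sum 23, len 4
add 4: [6, 7, 6, 4, 4] sum 27, len 5
add 1: [6, 7, 6, 4, 4, 1] sum 28, len 6
add 2: [6, 7, 6, 4, 4, 1, 2] sum 30, len 7
add 9: [6, 7, 6, 4, 4, 1, 2, 9] sum 39, len 8
add 3: [6, 7, 6, 4, 4, 1, 2, 9, 3] sum 42, len 9
add 1: [6, 7, 6, 4, 4, 1, 2, 9, 3, 1] sum 43, len 10
add 4: [6, 7, 6, 4, 4, 1, 2, 9, 3, 1, 4] sum 47, len 11
add 2: [6, 7, 6, 4, 4, 1, 2, 9, 3, 1, 4, 2] sum 49, len 12
add 7: [7, 6, 4, 4, 1, 2, 9, 3, 1, 4, 2, 7] sum 50, len 12
Longest length seen: 12.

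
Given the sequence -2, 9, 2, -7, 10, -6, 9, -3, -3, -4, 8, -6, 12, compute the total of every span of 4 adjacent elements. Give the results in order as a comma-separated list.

(-2, 9, 2, -7) → sum 2
(9, 2, -7, 10) → sum 14
(2, -7, 10, -6) → sum -1
(-7, 10, -6, 9) → sum 6
(10, -6, 9, -3) → sum 10
(-6, 9, -3, -3) → sum -3
(9, -3, -3, -4) → sum -1
(-3, -3, -4, 8) → sum -2
(-3, -4, 8, -6) → sum -5
(-4, 8, -6, 12) → sum 10

2, 14, -1, 6, 10, -3, -1, -2, -5, 10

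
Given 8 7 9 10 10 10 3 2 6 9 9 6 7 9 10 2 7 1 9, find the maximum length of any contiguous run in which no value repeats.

[8] len 1
[8, 7] len 2
[8, 7, 9] len 3
[8, 7, 9, 10] len 4
[10] len 1
[10] len 1
[10, 3] len 2
[10, 3, 2] len 3
[10, 3, 2, 6] len 4
[10, 3, 2, 6, 9] len 5
[9] len 1
[9, 6] len 2
[9, 6, 7] len 3
[6, 7, 9] len 3
[6, 7, 9, 10] len 4
[6, 7, 9, 10, 2] len 5
[9, 10, 2, 7] len 4
[9, 10, 2, 7, 1] len 5
[10, 2, 7, 1, 9] len 5
Longest all-distinct length: 5.

5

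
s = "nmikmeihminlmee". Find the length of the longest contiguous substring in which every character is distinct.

5

add n: [n] len 1
add m: [n, m] len 2
add i: [n, m, i] len 3
add k: [n, m, i, k] len 4
add m (repeat m, move left end past it): [i, k, m] len 3
add e: [i, k, m, e] len 4
add i (repeat i, move left end past it): [k, m, e, i] len 4
add h: [k, m, e, i, h] len 5
add m (repeat m, move left end past it): [e, i, h, m] len 4
add i (repeat i, move left end past it): [h, m, i] len 3
add n: [h, m, i, n] len 4
add l: [h, m, i, n, l] len 5
add m (repeat m, move left end past it): [i, n, l, m] len 4
add e: [i, n, l, m, e] len 5
add e (repeat e, move left end past it): [e] len 1
Longest all-distinct length: 5.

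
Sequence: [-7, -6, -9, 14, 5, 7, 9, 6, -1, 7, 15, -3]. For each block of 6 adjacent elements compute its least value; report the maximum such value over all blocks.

-1

(-7, -6, -9, 14, 5, 7) → min -9
(-6, -9, 14, 5, 7, 9) → min -9
(-9, 14, 5, 7, 9, 6) → min -9
(14, 5, 7, 9, 6, -1) → min -1
(5, 7, 9, 6, -1, 7) → min -1
(7, 9, 6, -1, 7, 15) → min -1
(9, 6, -1, 7, 15, -3) → min -3
Maximum of these is -1.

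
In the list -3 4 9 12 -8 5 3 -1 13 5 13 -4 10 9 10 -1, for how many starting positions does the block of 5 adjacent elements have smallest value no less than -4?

-3 4 9 12 -8 → min -8
4 9 12 -8 5 → min -8
9 12 -8 5 3 → min -8
12 -8 5 3 -1 → min -8
-8 5 3 -1 13 → min -8
5 3 -1 13 5 → min -1  ≥ -4 ✓
3 -1 13 5 13 → min -1  ≥ -4 ✓
-1 13 5 13 -4 → min -4  ≥ -4 ✓
13 5 13 -4 10 → min -4  ≥ -4 ✓
5 13 -4 10 9 → min -4  ≥ -4 ✓
13 -4 10 9 10 → min -4  ≥ -4 ✓
-4 10 9 10 -1 → min -4  ≥ -4 ✓
7 windows satisfy the condition.

7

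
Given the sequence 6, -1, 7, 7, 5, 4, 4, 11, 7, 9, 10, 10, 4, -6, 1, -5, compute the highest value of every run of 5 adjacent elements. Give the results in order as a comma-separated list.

7, 7, 7, 11, 11, 11, 11, 11, 10, 10, 10, 10

Sliding a size-5 window across the 16 values:
6 -1 7 7 5 → max 7
-1 7 7 5 4 → max 7
7 7 5 4 4 → max 7
7 5 4 4 11 → max 11
5 4 4 11 7 → max 11
4 4 11 7 9 → max 11
4 11 7 9 10 → max 11
11 7 9 10 10 → max 11
7 9 10 10 4 → max 10
9 10 10 4 -6 → max 10
10 10 4 -6 1 → max 10
10 4 -6 1 -5 → max 10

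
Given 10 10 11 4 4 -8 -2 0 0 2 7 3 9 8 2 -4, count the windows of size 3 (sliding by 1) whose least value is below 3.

9

[10, 10, 11] → min 10
[10, 11, 4] → min 4
[11, 4, 4] → min 4
[4, 4, -8] → min -8  < 3 ✓
[4, -8, -2] → min -8  < 3 ✓
[-8, -2, 0] → min -8  < 3 ✓
[-2, 0, 0] → min -2  < 3 ✓
[0, 0, 2] → min 0  < 3 ✓
[0, 2, 7] → min 0  < 3 ✓
[2, 7, 3] → min 2  < 3 ✓
[7, 3, 9] → min 3
[3, 9, 8] → min 3
[9, 8, 2] → min 2  < 3 ✓
[8, 2, -4] → min -4  < 3 ✓
9 windows satisfy the condition.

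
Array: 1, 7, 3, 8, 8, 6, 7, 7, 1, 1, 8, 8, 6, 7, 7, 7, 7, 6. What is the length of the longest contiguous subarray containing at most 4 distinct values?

[1] 1 distinct, len 1
[1, 7] 2 distinct, len 2
[1, 7, 3] 3 distinct, len 3
[1, 7, 3, 8] 4 distinct, len 4
[1, 7, 3, 8, 8] 4 distinct, len 5
[7, 3, 8, 8, 6] 4 distinct, len 5
[7, 3, 8, 8, 6, 7] 4 distinct, len 6
[7, 3, 8, 8, 6, 7, 7] 4 distinct, len 7
[8, 8, 6, 7, 7, 1] 4 distinct, len 6
[8, 8, 6, 7, 7, 1, 1] 4 distinct, len 7
[8, 8, 6, 7, 7, 1, 1, 8] 4 distinct, len 8
[8, 8, 6, 7, 7, 1, 1, 8, 8] 4 distinct, len 9
[8, 8, 6, 7, 7, 1, 1, 8, 8, 6] 4 distinct, len 10
[8, 8, 6, 7, 7, 1, 1, 8, 8, 6, 7] 4 distinct, len 11
[8, 8, 6, 7, 7, 1, 1, 8, 8, 6, 7, 7] 4 distinct, len 12
[8, 8, 6, 7, 7, 1, 1, 8, 8, 6, 7, 7, 7] 4 distinct, len 13
[8, 8, 6, 7, 7, 1, 1, 8, 8, 6, 7, 7, 7, 7] 4 distinct, len 14
[8, 8, 6, 7, 7, 1, 1, 8, 8, 6, 7, 7, 7, 7, 6] 4 distinct, len 15
Longest length with ≤4 distinct: 15.

15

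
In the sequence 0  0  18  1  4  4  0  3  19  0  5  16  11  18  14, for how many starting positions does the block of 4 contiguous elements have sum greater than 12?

(0, 0, 18, 1) → sum 19  > 12 ✓
(0, 18, 1, 4) → sum 23  > 12 ✓
(18, 1, 4, 4) → sum 27  > 12 ✓
(1, 4, 4, 0) → sum 9
(4, 4, 0, 3) → sum 11
(4, 0, 3, 19) → sum 26  > 12 ✓
(0, 3, 19, 0) → sum 22  > 12 ✓
(3, 19, 0, 5) → sum 27  > 12 ✓
(19, 0, 5, 16) → sum 40  > 12 ✓
(0, 5, 16, 11) → sum 32  > 12 ✓
(5, 16, 11, 18) → sum 50  > 12 ✓
(16, 11, 18, 14) → sum 59  > 12 ✓
10 windows satisfy the condition.

10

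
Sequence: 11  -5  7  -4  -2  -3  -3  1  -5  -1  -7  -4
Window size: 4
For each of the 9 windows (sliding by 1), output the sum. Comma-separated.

[11, -5, 7, -4] → sum 9
[-5, 7, -4, -2] → sum -4
[7, -4, -2, -3] → sum -2
[-4, -2, -3, -3] → sum -12
[-2, -3, -3, 1] → sum -7
[-3, -3, 1, -5] → sum -10
[-3, 1, -5, -1] → sum -8
[1, -5, -1, -7] → sum -12
[-5, -1, -7, -4] → sum -17

9, -4, -2, -12, -7, -10, -8, -12, -17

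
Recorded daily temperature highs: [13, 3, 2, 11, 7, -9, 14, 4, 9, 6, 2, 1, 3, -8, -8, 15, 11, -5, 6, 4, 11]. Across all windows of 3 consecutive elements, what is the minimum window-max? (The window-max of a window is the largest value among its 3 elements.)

3

(13, 3, 2) → max 13
(3, 2, 11) → max 11
(2, 11, 7) → max 11
(11, 7, -9) → max 11
(7, -9, 14) → max 14
(-9, 14, 4) → max 14
(14, 4, 9) → max 14
(4, 9, 6) → max 9
(9, 6, 2) → max 9
(6, 2, 1) → max 6
(2, 1, 3) → max 3
(1, 3, -8) → max 3
(3, -8, -8) → max 3
(-8, -8, 15) → max 15
(-8, 15, 11) → max 15
(15, 11, -5) → max 15
(11, -5, 6) → max 11
(-5, 6, 4) → max 6
(6, 4, 11) → max 11
Minimum of these is 3.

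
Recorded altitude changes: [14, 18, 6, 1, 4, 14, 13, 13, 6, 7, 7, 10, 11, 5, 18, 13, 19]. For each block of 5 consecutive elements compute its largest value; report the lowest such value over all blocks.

[14, 18, 6, 1, 4] → max 18
[18, 6, 1, 4, 14] → max 18
[6, 1, 4, 14, 13] → max 14
[1, 4, 14, 13, 13] → max 14
[4, 14, 13, 13, 6] → max 14
[14, 13, 13, 6, 7] → max 14
[13, 13, 6, 7, 7] → max 13
[13, 6, 7, 7, 10] → max 13
[6, 7, 7, 10, 11] → max 11
[7, 7, 10, 11, 5] → max 11
[7, 10, 11, 5, 18] → max 18
[10, 11, 5, 18, 13] → max 18
[11, 5, 18, 13, 19] → max 19
Lowest of these is 11.

11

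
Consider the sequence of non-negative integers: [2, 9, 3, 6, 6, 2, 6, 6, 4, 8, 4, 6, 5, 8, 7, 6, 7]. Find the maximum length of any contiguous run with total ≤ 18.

Extend to the right; shrink from the left whenever the sum exceeds 18:
[2] sum 2 len 1
[2, 9] sum 11 len 2
[2, 9, 3] sum 14 len 3
[9, 3, 6] sum 18 len 3
[3, 6, 6] sum 15 len 3
[3, 6, 6, 2] sum 17 len 4
[6, 2, 6] sum 14 len 3
[2, 6, 6] sum 14 len 3
[2, 6, 6, 4] sum 18 len 4
[6, 4, 8] sum 18 len 3
[4, 8, 4] sum 16 len 3
[8, 4, 6] sum 18 len 3
[4, 6, 5] sum 15 len 3
[5, 8] sum 13 len 2
[8, 7] sum 15 len 2
[7, 6] sum 13 len 2
[6, 7] sum 13 len 2
Longest length seen: 4.

4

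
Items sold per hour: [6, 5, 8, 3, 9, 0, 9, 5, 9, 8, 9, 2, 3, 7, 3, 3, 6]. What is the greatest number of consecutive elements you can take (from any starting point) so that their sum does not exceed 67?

add 6: [6] sum 6, len 1
add 5: [6, 5] sum 11, len 2
add 8: [6, 5, 8] sum 19, len 3
add 3: [6, 5, 8, 3] sum 22, len 4
add 9: [6, 5, 8, 3, 9] sum 31, len 5
add 0: [6, 5, 8, 3, 9, 0] sum 31, len 6
add 9: [6, 5, 8, 3, 9, 0, 9] sum 40, len 7
add 5: [6, 5, 8, 3, 9, 0, 9, 5] sum 45, len 8
add 9: [6, 5, 8, 3, 9, 0, 9, 5, 9] sum 54, len 9
add 8: [6, 5, 8, 3, 9, 0, 9, 5, 9, 8] sum 62, len 10
add 9: [5, 8, 3, 9, 0, 9, 5, 9, 8, 9] sum 65, len 10
add 2: [5, 8, 3, 9, 0, 9, 5, 9, 8, 9, 2] sum 67, len 11
add 3: [8, 3, 9, 0, 9, 5, 9, 8, 9, 2, 3] sum 65, len 11
add 7: [3, 9, 0, 9, 5, 9, 8, 9, 2, 3, 7] sum 64, len 11
add 3: [3, 9, 0, 9, 5, 9, 8, 9, 2, 3, 7, 3] sum 67, len 12
add 3: [9, 0, 9, 5, 9, 8, 9, 2, 3, 7, 3, 3] sum 67, len 12
add 6: [0, 9, 5, 9, 8, 9, 2, 3, 7, 3, 3, 6] sum 64, len 12
Longest length seen: 12.

12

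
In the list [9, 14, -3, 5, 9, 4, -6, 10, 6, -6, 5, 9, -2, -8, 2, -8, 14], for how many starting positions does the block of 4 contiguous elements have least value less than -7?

[9, 14, -3, 5] → min -3
[14, -3, 5, 9] → min -3
[-3, 5, 9, 4] → min -3
[5, 9, 4, -6] → min -6
[9, 4, -6, 10] → min -6
[4, -6, 10, 6] → min -6
[-6, 10, 6, -6] → min -6
[10, 6, -6, 5] → min -6
[6, -6, 5, 9] → min -6
[-6, 5, 9, -2] → min -6
[5, 9, -2, -8] → min -8  < -7 ✓
[9, -2, -8, 2] → min -8  < -7 ✓
[-2, -8, 2, -8] → min -8  < -7 ✓
[-8, 2, -8, 14] → min -8  < -7 ✓
4 windows satisfy the condition.

4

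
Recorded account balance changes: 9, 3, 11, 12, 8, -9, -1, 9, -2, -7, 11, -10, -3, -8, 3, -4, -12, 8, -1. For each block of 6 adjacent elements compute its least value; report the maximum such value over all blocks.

[9, 3, 11, 12, 8, -9] → min -9
[3, 11, 12, 8, -9, -1] → min -9
[11, 12, 8, -9, -1, 9] → min -9
[12, 8, -9, -1, 9, -2] → min -9
[8, -9, -1, 9, -2, -7] → min -9
[-9, -1, 9, -2, -7, 11] → min -9
[-1, 9, -2, -7, 11, -10] → min -10
[9, -2, -7, 11, -10, -3] → min -10
[-2, -7, 11, -10, -3, -8] → min -10
[-7, 11, -10, -3, -8, 3] → min -10
[11, -10, -3, -8, 3, -4] → min -10
[-10, -3, -8, 3, -4, -12] → min -12
[-3, -8, 3, -4, -12, 8] → min -12
[-8, 3, -4, -12, 8, -1] → min -12
Maximum of these is -9.

-9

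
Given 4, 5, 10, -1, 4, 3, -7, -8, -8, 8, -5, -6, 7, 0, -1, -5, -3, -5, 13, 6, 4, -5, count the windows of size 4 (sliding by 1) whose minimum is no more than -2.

16

(4, 5, 10, -1) → min -1
(5, 10, -1, 4) → min -1
(10, -1, 4, 3) → min -1
(-1, 4, 3, -7) → min -7  ≤ -2 ✓
(4, 3, -7, -8) → min -8  ≤ -2 ✓
(3, -7, -8, -8) → min -8  ≤ -2 ✓
(-7, -8, -8, 8) → min -8  ≤ -2 ✓
(-8, -8, 8, -5) → min -8  ≤ -2 ✓
(-8, 8, -5, -6) → min -8  ≤ -2 ✓
(8, -5, -6, 7) → min -6  ≤ -2 ✓
(-5, -6, 7, 0) → min -6  ≤ -2 ✓
(-6, 7, 0, -1) → min -6  ≤ -2 ✓
(7, 0, -1, -5) → min -5  ≤ -2 ✓
(0, -1, -5, -3) → min -5  ≤ -2 ✓
(-1, -5, -3, -5) → min -5  ≤ -2 ✓
(-5, -3, -5, 13) → min -5  ≤ -2 ✓
(-3, -5, 13, 6) → min -5  ≤ -2 ✓
(-5, 13, 6, 4) → min -5  ≤ -2 ✓
(13, 6, 4, -5) → min -5  ≤ -2 ✓
16 windows satisfy the condition.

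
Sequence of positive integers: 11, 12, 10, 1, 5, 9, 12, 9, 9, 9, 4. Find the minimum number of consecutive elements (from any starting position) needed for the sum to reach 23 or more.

2

add 11: running sum 11 < 23
end 1: [11, 12] sum 23, len 2
end 2: [11, 12, 10] sum 33, len 3
end 3: [12, 10, 1] sum 23, len 3
end 4: [12, 10, 1, 5] sum 28, len 4
end 5: [10, 1, 5, 9] sum 25, len 4
end 6: [5, 9, 12] sum 26, len 3
end 7: [9, 12, 9] sum 30, len 3
end 8: [12, 9, 9] sum 30, len 3
end 9: [9, 9, 9] sum 27, len 3
end 10: [9, 9, 9, 4] sum 31, len 4
Shortest qualifying length: 2.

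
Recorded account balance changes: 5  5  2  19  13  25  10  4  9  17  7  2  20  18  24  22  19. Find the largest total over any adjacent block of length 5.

103

Window sums for each of the 13 positions:
[5, 5, 2, 19, 13] → sum 44
[5, 2, 19, 13, 25] → sum 64
[2, 19, 13, 25, 10] → sum 69
[19, 13, 25, 10, 4] → sum 71
[13, 25, 10, 4, 9] → sum 61
[25, 10, 4, 9, 17] → sum 65
[10, 4, 9, 17, 7] → sum 47
[4, 9, 17, 7, 2] → sum 39
[9, 17, 7, 2, 20] → sum 55
[17, 7, 2, 20, 18] → sum 64
[7, 2, 20, 18, 24] → sum 71
[2, 20, 18, 24, 22] → sum 86
[20, 18, 24, 22, 19] → sum 103
Largest of these is 103.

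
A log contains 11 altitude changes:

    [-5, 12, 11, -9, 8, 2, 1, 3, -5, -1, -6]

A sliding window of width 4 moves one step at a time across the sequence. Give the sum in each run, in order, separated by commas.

-5 12 11 -9 → sum 9
12 11 -9 8 → sum 22
11 -9 8 2 → sum 12
-9 8 2 1 → sum 2
8 2 1 3 → sum 14
2 1 3 -5 → sum 1
1 3 -5 -1 → sum -2
3 -5 -1 -6 → sum -9

9, 22, 12, 2, 14, 1, -2, -9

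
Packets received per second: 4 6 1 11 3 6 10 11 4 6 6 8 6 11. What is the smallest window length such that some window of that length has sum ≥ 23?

add 4: running sum 4 < 23
add 6: running sum 10 < 23
add 1: running sum 11 < 23
add 11: running sum 22 < 23
add 3: shortest ending here [4, 6, 1, 11, 3] sum 25, len 5
add 6: shortest ending here [6, 1, 11, 3, 6] sum 27, len 5
add 10: shortest ending here [11, 3, 6, 10] sum 30, len 4
add 11: shortest ending here [6, 10, 11] sum 27, len 3
add 4: shortest ending here [10, 11, 4] sum 25, len 3
add 6: shortest ending here [10, 11, 4, 6] sum 31, len 4
add 6: shortest ending here [11, 4, 6, 6] sum 27, len 4
add 8: shortest ending here [4, 6, 6, 8] sum 24, len 4
add 6: shortest ending here [6, 6, 8, 6] sum 26, len 4
add 11: shortest ending here [8, 6, 11] sum 25, len 3
Shortest qualifying length: 3.

3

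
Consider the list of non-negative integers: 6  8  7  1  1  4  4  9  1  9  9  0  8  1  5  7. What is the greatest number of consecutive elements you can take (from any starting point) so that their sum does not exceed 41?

9

[6] sum 6 len 1
[6, 8] sum 14 len 2
[6, 8, 7] sum 21 len 3
[6, 8, 7, 1] sum 22 len 4
[6, 8, 7, 1, 1] sum 23 len 5
[6, 8, 7, 1, 1, 4] sum 27 len 6
[6, 8, 7, 1, 1, 4, 4] sum 31 len 7
[6, 8, 7, 1, 1, 4, 4, 9] sum 40 len 8
[6, 8, 7, 1, 1, 4, 4, 9, 1] sum 41 len 9
[7, 1, 1, 4, 4, 9, 1, 9] sum 36 len 8
[1, 1, 4, 4, 9, 1, 9, 9] sum 38 len 8
[1, 1, 4, 4, 9, 1, 9, 9, 0] sum 38 len 9
[4, 9, 1, 9, 9, 0, 8] sum 40 len 7
[4, 9, 1, 9, 9, 0, 8, 1] sum 41 len 8
[1, 9, 9, 0, 8, 1, 5] sum 33 len 7
[1, 9, 9, 0, 8, 1, 5, 7] sum 40 len 8
Longest length seen: 9.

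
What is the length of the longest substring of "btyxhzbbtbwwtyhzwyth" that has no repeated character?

6

[b] len 1
[b, t] len 2
[b, t, y] len 3
[b, t, y, x] len 4
[b, t, y, x, h] len 5
[b, t, y, x, h, z] len 6
[t, y, x, h, z, b] len 6
[b] len 1
[b, t] len 2
[t, b] len 2
[t, b, w] len 3
[w] len 1
[w, t] len 2
[w, t, y] len 3
[w, t, y, h] len 4
[w, t, y, h, z] len 5
[t, y, h, z, w] len 5
[h, z, w, y] len 4
[h, z, w, y, t] len 5
[z, w, y, t, h] len 5
Longest all-distinct length: 6.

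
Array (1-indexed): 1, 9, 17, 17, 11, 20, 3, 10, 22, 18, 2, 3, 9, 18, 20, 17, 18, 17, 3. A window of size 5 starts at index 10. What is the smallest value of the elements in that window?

Elements at indices 10..14: 18, 2, 3, 9, 18
min(18, 2, 3, 9, 18) = 2

2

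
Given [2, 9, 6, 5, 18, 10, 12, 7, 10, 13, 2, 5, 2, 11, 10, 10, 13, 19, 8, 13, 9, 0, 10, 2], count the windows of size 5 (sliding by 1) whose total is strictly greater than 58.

4

2 9 6 5 18 → sum 40
9 6 5 18 10 → sum 48
6 5 18 10 12 → sum 51
5 18 10 12 7 → sum 52
18 10 12 7 10 → sum 57
10 12 7 10 13 → sum 52
12 7 10 13 2 → sum 44
7 10 13 2 5 → sum 37
10 13 2 5 2 → sum 32
13 2 5 2 11 → sum 33
2 5 2 11 10 → sum 30
5 2 11 10 10 → sum 38
2 11 10 10 13 → sum 46
11 10 10 13 19 → sum 63  > 58 ✓
10 10 13 19 8 → sum 60  > 58 ✓
10 13 19 8 13 → sum 63  > 58 ✓
13 19 8 13 9 → sum 62  > 58 ✓
19 8 13 9 0 → sum 49
8 13 9 0 10 → sum 40
13 9 0 10 2 → sum 34
4 windows satisfy the condition.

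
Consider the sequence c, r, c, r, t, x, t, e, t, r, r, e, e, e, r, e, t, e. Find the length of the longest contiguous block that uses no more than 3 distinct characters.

12

add c: window [c] (1 distinct), len 1
add r: window [c, r] (2 distinct), len 2
add c: window [c, r, c] (2 distinct), len 3
add r: window [c, r, c, r] (2 distinct), len 4
add t: window [c, r, c, r, t] (3 distinct), len 5
add x: window [r, t, x] (3 distinct), len 3
add t: window [r, t, x, t] (3 distinct), len 4
add e: window [t, x, t, e] (3 distinct), len 4
add t: window [t, x, t, e, t] (3 distinct), len 5
add r: window [t, e, t, r] (3 distinct), len 4
add r: window [t, e, t, r, r] (3 distinct), len 5
add e: window [t, e, t, r, r, e] (3 distinct), len 6
add e: window [t, e, t, r, r, e, e] (3 distinct), len 7
add e: window [t, e, t, r, r, e, e, e] (3 distinct), len 8
add r: window [t, e, t, r, r, e, e, e, r] (3 distinct), len 9
add e: window [t, e, t, r, r, e, e, e, r, e] (3 distinct), len 10
add t: window [t, e, t, r, r, e, e, e, r, e, t] (3 distinct), len 11
add e: window [t, e, t, r, r, e, e, e, r, e, t, e] (3 distinct), len 12
Longest length with ≤3 distinct: 12.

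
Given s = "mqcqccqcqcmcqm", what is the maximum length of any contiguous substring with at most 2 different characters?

Extend right; when distinct count exceeds 2, shrink from the left:
[m] 1 distinct, len 1
[m, q] 2 distinct, len 2
[q, c] 2 distinct, len 2
[q, c, q] 2 distinct, len 3
[q, c, q, c] 2 distinct, len 4
[q, c, q, c, c] 2 distinct, len 5
[q, c, q, c, c, q] 2 distinct, len 6
[q, c, q, c, c, q, c] 2 distinct, len 7
[q, c, q, c, c, q, c, q] 2 distinct, len 8
[q, c, q, c, c, q, c, q, c] 2 distinct, len 9
[c, m] 2 distinct, len 2
[c, m, c] 2 distinct, len 3
[c, q] 2 distinct, len 2
[q, m] 2 distinct, len 2
Longest length with ≤2 distinct: 9.

9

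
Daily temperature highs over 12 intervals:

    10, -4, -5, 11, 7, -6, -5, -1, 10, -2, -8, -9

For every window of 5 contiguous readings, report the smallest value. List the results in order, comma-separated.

[10, -4, -5, 11, 7] → min -5
[-4, -5, 11, 7, -6] → min -6
[-5, 11, 7, -6, -5] → min -6
[11, 7, -6, -5, -1] → min -6
[7, -6, -5, -1, 10] → min -6
[-6, -5, -1, 10, -2] → min -6
[-5, -1, 10, -2, -8] → min -8
[-1, 10, -2, -8, -9] → min -9

-5, -6, -6, -6, -6, -6, -8, -9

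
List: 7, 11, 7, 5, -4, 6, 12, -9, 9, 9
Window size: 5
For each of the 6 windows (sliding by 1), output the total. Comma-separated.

26, 25, 26, 10, 14, 27

7 11 7 5 -4 → sum 26
11 7 5 -4 6 → sum 25
7 5 -4 6 12 → sum 26
5 -4 6 12 -9 → sum 10
-4 6 12 -9 9 → sum 14
6 12 -9 9 9 → sum 27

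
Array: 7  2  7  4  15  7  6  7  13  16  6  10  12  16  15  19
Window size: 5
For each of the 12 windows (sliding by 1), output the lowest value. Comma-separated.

[7, 2, 7, 4, 15] → min 2
[2, 7, 4, 15, 7] → min 2
[7, 4, 15, 7, 6] → min 4
[4, 15, 7, 6, 7] → min 4
[15, 7, 6, 7, 13] → min 6
[7, 6, 7, 13, 16] → min 6
[6, 7, 13, 16, 6] → min 6
[7, 13, 16, 6, 10] → min 6
[13, 16, 6, 10, 12] → min 6
[16, 6, 10, 12, 16] → min 6
[6, 10, 12, 16, 15] → min 6
[10, 12, 16, 15, 19] → min 10

2, 2, 4, 4, 6, 6, 6, 6, 6, 6, 6, 10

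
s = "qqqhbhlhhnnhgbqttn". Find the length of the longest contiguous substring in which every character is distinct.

add q: [q] len 1
add q (repeat q, move left end past it): [q] len 1
add q (repeat q, move left end past it): [q] len 1
add h: [q, h] len 2
add b: [q, h, b] len 3
add h (repeat h, move left end past it): [b, h] len 2
add l: [b, h, l] len 3
add h (repeat h, move left end past it): [l, h] len 2
add h (repeat h, move left end past it): [h] len 1
add n: [h, n] len 2
add n (repeat n, move left end past it): [n] len 1
add h: [n, h] len 2
add g: [n, h, g] len 3
add b: [n, h, g, b] len 4
add q: [n, h, g, b, q] len 5
add t: [n, h, g, b, q, t] len 6
add t (repeat t, move left end past it): [t] len 1
add n: [t, n] len 2
Longest all-distinct length: 6.

6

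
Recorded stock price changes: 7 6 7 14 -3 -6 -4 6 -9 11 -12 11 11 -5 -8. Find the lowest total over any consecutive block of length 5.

7 6 7 14 -3 → sum 31
6 7 14 -3 -6 → sum 18
7 14 -3 -6 -4 → sum 8
14 -3 -6 -4 6 → sum 7
-3 -6 -4 6 -9 → sum -16
-6 -4 6 -9 11 → sum -2
-4 6 -9 11 -12 → sum -8
6 -9 11 -12 11 → sum 7
-9 11 -12 11 11 → sum 12
11 -12 11 11 -5 → sum 16
-12 11 11 -5 -8 → sum -3
Lowest of these is -16.

-16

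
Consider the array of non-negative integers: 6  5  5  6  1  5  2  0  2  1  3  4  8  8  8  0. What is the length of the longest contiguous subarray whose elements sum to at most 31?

[6] sum 6 len 1
[6, 5] sum 11 len 2
[6, 5, 5] sum 16 len 3
[6, 5, 5, 6] sum 22 len 4
[6, 5, 5, 6, 1] sum 23 len 5
[6, 5, 5, 6, 1, 5] sum 28 len 6
[6, 5, 5, 6, 1, 5, 2] sum 30 len 7
[6, 5, 5, 6, 1, 5, 2, 0] sum 30 len 8
[5, 5, 6, 1, 5, 2, 0, 2] sum 26 len 8
[5, 5, 6, 1, 5, 2, 0, 2, 1] sum 27 len 9
[5, 5, 6, 1, 5, 2, 0, 2, 1, 3] sum 30 len 10
[5, 6, 1, 5, 2, 0, 2, 1, 3, 4] sum 29 len 10
[1, 5, 2, 0, 2, 1, 3, 4, 8] sum 26 len 9
[2, 0, 2, 1, 3, 4, 8, 8] sum 28 len 8
[3, 4, 8, 8, 8] sum 31 len 5
[3, 4, 8, 8, 8, 0] sum 31 len 6
Longest length seen: 10.

10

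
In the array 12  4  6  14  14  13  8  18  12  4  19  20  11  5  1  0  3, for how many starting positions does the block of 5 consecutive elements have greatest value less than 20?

8

12 4 6 14 14 → max 14  < 20 ✓
4 6 14 14 13 → max 14  < 20 ✓
6 14 14 13 8 → max 14  < 20 ✓
14 14 13 8 18 → max 18  < 20 ✓
14 13 8 18 12 → max 18  < 20 ✓
13 8 18 12 4 → max 18  < 20 ✓
8 18 12 4 19 → max 19  < 20 ✓
18 12 4 19 20 → max 20
12 4 19 20 11 → max 20
4 19 20 11 5 → max 20
19 20 11 5 1 → max 20
20 11 5 1 0 → max 20
11 5 1 0 3 → max 11  < 20 ✓
8 windows satisfy the condition.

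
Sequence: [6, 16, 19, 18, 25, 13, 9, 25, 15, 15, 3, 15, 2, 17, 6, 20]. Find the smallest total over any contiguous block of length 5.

[6, 16, 19, 18, 25] → sum 84
[16, 19, 18, 25, 13] → sum 91
[19, 18, 25, 13, 9] → sum 84
[18, 25, 13, 9, 25] → sum 90
[25, 13, 9, 25, 15] → sum 87
[13, 9, 25, 15, 15] → sum 77
[9, 25, 15, 15, 3] → sum 67
[25, 15, 15, 3, 15] → sum 73
[15, 15, 3, 15, 2] → sum 50
[15, 3, 15, 2, 17] → sum 52
[3, 15, 2, 17, 6] → sum 43
[15, 2, 17, 6, 20] → sum 60
Smallest of these is 43.

43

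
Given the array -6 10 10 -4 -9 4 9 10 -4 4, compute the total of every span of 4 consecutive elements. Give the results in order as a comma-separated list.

-6 10 10 -4 → sum 10
10 10 -4 -9 → sum 7
10 -4 -9 4 → sum 1
-4 -9 4 9 → sum 0
-9 4 9 10 → sum 14
4 9 10 -4 → sum 19
9 10 -4 4 → sum 19

10, 7, 1, 0, 14, 19, 19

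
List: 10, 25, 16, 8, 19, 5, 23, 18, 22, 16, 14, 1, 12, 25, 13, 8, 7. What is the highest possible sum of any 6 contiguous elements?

103

10 25 16 8 19 5 → sum 83
25 16 8 19 5 23 → sum 96
16 8 19 5 23 18 → sum 89
8 19 5 23 18 22 → sum 95
19 5 23 18 22 16 → sum 103
5 23 18 22 16 14 → sum 98
23 18 22 16 14 1 → sum 94
18 22 16 14 1 12 → sum 83
22 16 14 1 12 25 → sum 90
16 14 1 12 25 13 → sum 81
14 1 12 25 13 8 → sum 73
1 12 25 13 8 7 → sum 66
Highest of these is 103.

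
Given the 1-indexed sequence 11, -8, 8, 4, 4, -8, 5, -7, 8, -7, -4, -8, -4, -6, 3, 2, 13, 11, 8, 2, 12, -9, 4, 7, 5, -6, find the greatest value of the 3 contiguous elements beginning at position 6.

5

Elements at indices 6..8: -8, 5, -7
max(-8, 5, -7) = 5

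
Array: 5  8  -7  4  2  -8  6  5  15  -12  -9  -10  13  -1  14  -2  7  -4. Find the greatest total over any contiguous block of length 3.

5 8 -7 → sum 6
8 -7 4 → sum 5
-7 4 2 → sum -1
4 2 -8 → sum -2
2 -8 6 → sum 0
-8 6 5 → sum 3
6 5 15 → sum 26
5 15 -12 → sum 8
15 -12 -9 → sum -6
-12 -9 -10 → sum -31
-9 -10 13 → sum -6
-10 13 -1 → sum 2
13 -1 14 → sum 26
-1 14 -2 → sum 11
14 -2 7 → sum 19
-2 7 -4 → sum 1
Greatest of these is 26.

26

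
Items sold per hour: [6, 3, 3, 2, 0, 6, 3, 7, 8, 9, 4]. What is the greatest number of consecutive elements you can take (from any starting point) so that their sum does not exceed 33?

Extend to the right; shrink from the left whenever the sum exceeds 33:
add 6: [6] sum 6, len 1
add 3: [6, 3] sum 9, len 2
add 3: [6, 3, 3] sum 12, len 3
add 2: [6, 3, 3, 2] sum 14, len 4
add 0: [6, 3, 3, 2, 0] sum 14, len 5
add 6: [6, 3, 3, 2, 0, 6] sum 20, len 6
add 3: [6, 3, 3, 2, 0, 6, 3] sum 23, len 7
add 7: [6, 3, 3, 2, 0, 6, 3, 7] sum 30, len 8
add 8: [3, 3, 2, 0, 6, 3, 7, 8] sum 32, len 8
add 9: [0, 6, 3, 7, 8, 9] sum 33, len 6
add 4: [3, 7, 8, 9, 4] sum 31, len 5
Longest length seen: 8.

8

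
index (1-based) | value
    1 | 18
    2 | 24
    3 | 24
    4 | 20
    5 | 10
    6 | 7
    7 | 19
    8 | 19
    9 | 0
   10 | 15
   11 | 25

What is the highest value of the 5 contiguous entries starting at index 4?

20

Elements at indices 4..8: 20, 10, 7, 19, 19
max(20, 10, 7, 19, 19) = 20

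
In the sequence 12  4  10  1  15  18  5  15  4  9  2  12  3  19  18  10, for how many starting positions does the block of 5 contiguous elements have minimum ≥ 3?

3

(12, 4, 10, 1, 15) → min 1
(4, 10, 1, 15, 18) → min 1
(10, 1, 15, 18, 5) → min 1
(1, 15, 18, 5, 15) → min 1
(15, 18, 5, 15, 4) → min 4  ≥ 3 ✓
(18, 5, 15, 4, 9) → min 4  ≥ 3 ✓
(5, 15, 4, 9, 2) → min 2
(15, 4, 9, 2, 12) → min 2
(4, 9, 2, 12, 3) → min 2
(9, 2, 12, 3, 19) → min 2
(2, 12, 3, 19, 18) → min 2
(12, 3, 19, 18, 10) → min 3  ≥ 3 ✓
3 windows satisfy the condition.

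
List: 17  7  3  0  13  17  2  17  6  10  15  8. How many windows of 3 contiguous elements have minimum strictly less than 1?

[17, 7, 3] → min 3
[7, 3, 0] → min 0  < 1 ✓
[3, 0, 13] → min 0  < 1 ✓
[0, 13, 17] → min 0  < 1 ✓
[13, 17, 2] → min 2
[17, 2, 17] → min 2
[2, 17, 6] → min 2
[17, 6, 10] → min 6
[6, 10, 15] → min 6
[10, 15, 8] → min 8
3 windows satisfy the condition.

3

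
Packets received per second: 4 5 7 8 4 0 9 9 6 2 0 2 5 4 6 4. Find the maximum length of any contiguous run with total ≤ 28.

add 4: [4] sum 4, len 1
add 5: [4, 5] sum 9, len 2
add 7: [4, 5, 7] sum 16, len 3
add 8: [4, 5, 7, 8] sum 24, len 4
add 4: [4, 5, 7, 8, 4] sum 28, len 5
add 0: [4, 5, 7, 8, 4, 0] sum 28, len 6
add 9: [7, 8, 4, 0, 9] sum 28, len 5
add 9: [4, 0, 9, 9] sum 22, len 4
add 6: [4, 0, 9, 9, 6] sum 28, len 5
add 2: [0, 9, 9, 6, 2] sum 26, len 5
add 0: [0, 9, 9, 6, 2, 0] sum 26, len 6
add 2: [0, 9, 9, 6, 2, 0, 2] sum 28, len 7
add 5: [9, 6, 2, 0, 2, 5] sum 24, len 6
add 4: [9, 6, 2, 0, 2, 5, 4] sum 28, len 7
add 6: [6, 2, 0, 2, 5, 4, 6] sum 25, len 7
add 4: [2, 0, 2, 5, 4, 6, 4] sum 23, len 7
Longest length seen: 7.

7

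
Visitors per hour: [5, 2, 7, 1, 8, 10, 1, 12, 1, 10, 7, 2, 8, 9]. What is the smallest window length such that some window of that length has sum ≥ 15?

add 5: running sum 5 < 15
add 2: running sum 7 < 15
add 7: running sum 14 < 15
end 3: [5, 2, 7, 1] sum 15, len 4
end 4: [7, 1, 8] sum 16, len 3
end 5: [8, 10] sum 18, len 2
end 6: [8, 10, 1] sum 19, len 3
end 7: [10, 1, 12] sum 23, len 3
end 8: [10, 1, 12, 1] sum 24, len 4
end 9: [12, 1, 10] sum 23, len 3
end 10: [10, 7] sum 17, len 2
end 11: [10, 7, 2] sum 19, len 3
end 12: [7, 2, 8] sum 17, len 3
end 13: [8, 9] sum 17, len 2
Shortest qualifying length: 2.

2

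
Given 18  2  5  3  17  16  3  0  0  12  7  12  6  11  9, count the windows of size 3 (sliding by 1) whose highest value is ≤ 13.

8

[18, 2, 5] → max 18
[2, 5, 3] → max 5  ≤ 13 ✓
[5, 3, 17] → max 17
[3, 17, 16] → max 17
[17, 16, 3] → max 17
[16, 3, 0] → max 16
[3, 0, 0] → max 3  ≤ 13 ✓
[0, 0, 12] → max 12  ≤ 13 ✓
[0, 12, 7] → max 12  ≤ 13 ✓
[12, 7, 12] → max 12  ≤ 13 ✓
[7, 12, 6] → max 12  ≤ 13 ✓
[12, 6, 11] → max 12  ≤ 13 ✓
[6, 11, 9] → max 11  ≤ 13 ✓
8 windows satisfy the condition.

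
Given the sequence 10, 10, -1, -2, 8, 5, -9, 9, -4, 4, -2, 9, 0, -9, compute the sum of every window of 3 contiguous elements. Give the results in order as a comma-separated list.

Sliding a size-3 window across the 14 values:
[10, 10, -1] → sum 19
[10, -1, -2] → sum 7
[-1, -2, 8] → sum 5
[-2, 8, 5] → sum 11
[8, 5, -9] → sum 4
[5, -9, 9] → sum 5
[-9, 9, -4] → sum -4
[9, -4, 4] → sum 9
[-4, 4, -2] → sum -2
[4, -2, 9] → sum 11
[-2, 9, 0] → sum 7
[9, 0, -9] → sum 0

19, 7, 5, 11, 4, 5, -4, 9, -2, 11, 7, 0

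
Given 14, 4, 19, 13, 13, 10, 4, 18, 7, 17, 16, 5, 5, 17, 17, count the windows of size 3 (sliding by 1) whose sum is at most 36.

7

14 4 19 → sum 37
4 19 13 → sum 36  ≤ 36 ✓
19 13 13 → sum 45
13 13 10 → sum 36  ≤ 36 ✓
13 10 4 → sum 27  ≤ 36 ✓
10 4 18 → sum 32  ≤ 36 ✓
4 18 7 → sum 29  ≤ 36 ✓
18 7 17 → sum 42
7 17 16 → sum 40
17 16 5 → sum 38
16 5 5 → sum 26  ≤ 36 ✓
5 5 17 → sum 27  ≤ 36 ✓
5 17 17 → sum 39
7 windows satisfy the condition.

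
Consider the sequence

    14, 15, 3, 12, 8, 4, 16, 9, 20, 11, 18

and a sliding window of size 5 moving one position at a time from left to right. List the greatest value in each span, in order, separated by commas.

14 15 3 12 8 → max 15
15 3 12 8 4 → max 15
3 12 8 4 16 → max 16
12 8 4 16 9 → max 16
8 4 16 9 20 → max 20
4 16 9 20 11 → max 20
16 9 20 11 18 → max 20

15, 15, 16, 16, 20, 20, 20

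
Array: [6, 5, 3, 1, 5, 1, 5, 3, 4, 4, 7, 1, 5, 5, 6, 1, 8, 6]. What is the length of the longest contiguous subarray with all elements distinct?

4

add 6: [6] len 1
add 5: [6, 5] len 2
add 3: [6, 5, 3] len 3
add 1: [6, 5, 3, 1] len 4
add 5 (repeat 5, move left end past it): [3, 1, 5] len 3
add 1 (repeat 1, move left end past it): [5, 1] len 2
add 5 (repeat 5, move left end past it): [1, 5] len 2
add 3: [1, 5, 3] len 3
add 4: [1, 5, 3, 4] len 4
add 4 (repeat 4, move left end past it): [4] len 1
add 7: [4, 7] len 2
add 1: [4, 7, 1] len 3
add 5: [4, 7, 1, 5] len 4
add 5 (repeat 5, move left end past it): [5] len 1
add 6: [5, 6] len 2
add 1: [5, 6, 1] len 3
add 8: [5, 6, 1, 8] len 4
add 6 (repeat 6, move left end past it): [1, 8, 6] len 3
Longest all-distinct length: 4.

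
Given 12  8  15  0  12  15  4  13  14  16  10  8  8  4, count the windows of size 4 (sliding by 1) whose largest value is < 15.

[12, 8, 15, 0] → max 15
[8, 15, 0, 12] → max 15
[15, 0, 12, 15] → max 15
[0, 12, 15, 4] → max 15
[12, 15, 4, 13] → max 15
[15, 4, 13, 14] → max 15
[4, 13, 14, 16] → max 16
[13, 14, 16, 10] → max 16
[14, 16, 10, 8] → max 16
[16, 10, 8, 8] → max 16
[10, 8, 8, 4] → max 10  < 15 ✓
1 window satisfy the condition.

1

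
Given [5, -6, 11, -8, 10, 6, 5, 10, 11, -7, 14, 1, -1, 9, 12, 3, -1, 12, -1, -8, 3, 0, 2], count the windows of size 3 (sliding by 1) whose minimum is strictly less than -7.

5 -6 11 → min -6
-6 11 -8 → min -8  < -7 ✓
11 -8 10 → min -8  < -7 ✓
-8 10 6 → min -8  < -7 ✓
10 6 5 → min 5
6 5 10 → min 5
5 10 11 → min 5
10 11 -7 → min -7
11 -7 14 → min -7
-7 14 1 → min -7
14 1 -1 → min -1
1 -1 9 → min -1
-1 9 12 → min -1
9 12 3 → min 3
12 3 -1 → min -1
3 -1 12 → min -1
-1 12 -1 → min -1
12 -1 -8 → min -8  < -7 ✓
-1 -8 3 → min -8  < -7 ✓
-8 3 0 → min -8  < -7 ✓
3 0 2 → min 0
6 windows satisfy the condition.

6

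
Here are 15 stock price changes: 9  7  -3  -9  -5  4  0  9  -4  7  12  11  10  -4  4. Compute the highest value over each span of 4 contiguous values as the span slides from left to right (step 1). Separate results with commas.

9, 7, 4, 4, 9, 9, 9, 12, 12, 12, 12, 11

(9, 7, -3, -9) → max 9
(7, -3, -9, -5) → max 7
(-3, -9, -5, 4) → max 4
(-9, -5, 4, 0) → max 4
(-5, 4, 0, 9) → max 9
(4, 0, 9, -4) → max 9
(0, 9, -4, 7) → max 9
(9, -4, 7, 12) → max 12
(-4, 7, 12, 11) → max 12
(7, 12, 11, 10) → max 12
(12, 11, 10, -4) → max 12
(11, 10, -4, 4) → max 11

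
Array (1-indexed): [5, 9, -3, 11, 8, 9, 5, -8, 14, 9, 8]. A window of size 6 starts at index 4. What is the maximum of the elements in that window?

14

Elements at indices 4..9: 11, 8, 9, 5, -8, 14
max(11, 8, 9, 5, -8, 14) = 14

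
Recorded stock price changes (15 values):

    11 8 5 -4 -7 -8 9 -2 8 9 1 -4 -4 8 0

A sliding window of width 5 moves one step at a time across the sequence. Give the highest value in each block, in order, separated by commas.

11 8 5 -4 -7 → max 11
8 5 -4 -7 -8 → max 8
5 -4 -7 -8 9 → max 9
-4 -7 -8 9 -2 → max 9
-7 -8 9 -2 8 → max 9
-8 9 -2 8 9 → max 9
9 -2 8 9 1 → max 9
-2 8 9 1 -4 → max 9
8 9 1 -4 -4 → max 9
9 1 -4 -4 8 → max 9
1 -4 -4 8 0 → max 8

11, 8, 9, 9, 9, 9, 9, 9, 9, 9, 8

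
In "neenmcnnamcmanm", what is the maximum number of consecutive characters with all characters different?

[n] len 1
[n, e] len 2
[e] len 1
[e, n] len 2
[e, n, m] len 3
[e, n, m, c] len 4
[m, c, n] len 3
[n] len 1
[n, a] len 2
[n, a, m] len 3
[n, a, m, c] len 4
[c, m] len 2
[c, m, a] len 3
[c, m, a, n] len 4
[a, n, m] len 3
Longest all-distinct length: 4.

4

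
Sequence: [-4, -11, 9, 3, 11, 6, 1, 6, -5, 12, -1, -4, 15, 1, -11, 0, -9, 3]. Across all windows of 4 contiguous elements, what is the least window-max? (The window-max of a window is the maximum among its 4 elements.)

1

-4 -11 9 3 → max 9
-11 9 3 11 → max 11
9 3 11 6 → max 11
3 11 6 1 → max 11
11 6 1 6 → max 11
6 1 6 -5 → max 6
1 6 -5 12 → max 12
6 -5 12 -1 → max 12
-5 12 -1 -4 → max 12
12 -1 -4 15 → max 15
-1 -4 15 1 → max 15
-4 15 1 -11 → max 15
15 1 -11 0 → max 15
1 -11 0 -9 → max 1
-11 0 -9 3 → max 3
Least of these is 1.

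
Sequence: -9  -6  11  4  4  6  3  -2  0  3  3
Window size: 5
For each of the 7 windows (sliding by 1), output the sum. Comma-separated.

4, 19, 28, 15, 11, 10, 7

(-9, -6, 11, 4, 4) → sum 4
(-6, 11, 4, 4, 6) → sum 19
(11, 4, 4, 6, 3) → sum 28
(4, 4, 6, 3, -2) → sum 15
(4, 6, 3, -2, 0) → sum 11
(6, 3, -2, 0, 3) → sum 10
(3, -2, 0, 3, 3) → sum 7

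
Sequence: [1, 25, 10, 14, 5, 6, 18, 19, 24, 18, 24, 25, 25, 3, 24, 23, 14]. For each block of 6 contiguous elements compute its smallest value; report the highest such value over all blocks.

18

[1, 25, 10, 14, 5, 6] → min 1
[25, 10, 14, 5, 6, 18] → min 5
[10, 14, 5, 6, 18, 19] → min 5
[14, 5, 6, 18, 19, 24] → min 5
[5, 6, 18, 19, 24, 18] → min 5
[6, 18, 19, 24, 18, 24] → min 6
[18, 19, 24, 18, 24, 25] → min 18
[19, 24, 18, 24, 25, 25] → min 18
[24, 18, 24, 25, 25, 3] → min 3
[18, 24, 25, 25, 3, 24] → min 3
[24, 25, 25, 3, 24, 23] → min 3
[25, 25, 3, 24, 23, 14] → min 3
Highest of these is 18.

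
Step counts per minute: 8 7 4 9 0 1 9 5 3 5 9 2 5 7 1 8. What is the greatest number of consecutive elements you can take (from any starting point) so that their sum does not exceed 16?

add 8: [8] sum 8, len 1
add 7: [8, 7] sum 15, len 2
add 4: [7, 4] sum 11, len 2
add 9: [4, 9] sum 13, len 2
add 0: [4, 9, 0] sum 13, len 3
add 1: [4, 9, 0, 1] sum 14, len 4
add 9: [0, 1, 9] sum 10, len 3
add 5: [0, 1, 9, 5] sum 15, len 4
add 3: [5, 3] sum 8, len 2
add 5: [5, 3, 5] sum 13, len 3
add 9: [5, 9] sum 14, len 2
add 2: [5, 9, 2] sum 16, len 3
add 5: [9, 2, 5] sum 16, len 3
add 7: [2, 5, 7] sum 14, len 3
add 1: [2, 5, 7, 1] sum 15, len 4
add 8: [7, 1, 8] sum 16, len 3
Longest length seen: 4.

4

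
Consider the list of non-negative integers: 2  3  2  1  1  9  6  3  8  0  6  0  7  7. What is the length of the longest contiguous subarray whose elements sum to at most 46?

12

[2] sum 2 len 1
[2, 3] sum 5 len 2
[2, 3, 2] sum 7 len 3
[2, 3, 2, 1] sum 8 len 4
[2, 3, 2, 1, 1] sum 9 len 5
[2, 3, 2, 1, 1, 9] sum 18 len 6
[2, 3, 2, 1, 1, 9, 6] sum 24 len 7
[2, 3, 2, 1, 1, 9, 6, 3] sum 27 len 8
[2, 3, 2, 1, 1, 9, 6, 3, 8] sum 35 len 9
[2, 3, 2, 1, 1, 9, 6, 3, 8, 0] sum 35 len 10
[2, 3, 2, 1, 1, 9, 6, 3, 8, 0, 6] sum 41 len 11
[2, 3, 2, 1, 1, 9, 6, 3, 8, 0, 6, 0] sum 41 len 12
[3, 2, 1, 1, 9, 6, 3, 8, 0, 6, 0, 7] sum 46 len 12
[9, 6, 3, 8, 0, 6, 0, 7, 7] sum 46 len 9
Longest length seen: 12.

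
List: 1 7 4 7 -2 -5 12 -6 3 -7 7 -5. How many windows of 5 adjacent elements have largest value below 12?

[1, 7, 4, 7, -2] → max 7  < 12 ✓
[7, 4, 7, -2, -5] → max 7  < 12 ✓
[4, 7, -2, -5, 12] → max 12
[7, -2, -5, 12, -6] → max 12
[-2, -5, 12, -6, 3] → max 12
[-5, 12, -6, 3, -7] → max 12
[12, -6, 3, -7, 7] → max 12
[-6, 3, -7, 7, -5] → max 7  < 12 ✓
3 windows satisfy the condition.

3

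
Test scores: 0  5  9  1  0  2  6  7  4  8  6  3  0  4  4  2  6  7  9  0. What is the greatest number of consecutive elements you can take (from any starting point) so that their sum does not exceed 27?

add 0: [0] sum 0, len 1
add 5: [0, 5] sum 5, len 2
add 9: [0, 5, 9] sum 14, len 3
add 1: [0, 5, 9, 1] sum 15, len 4
add 0: [0, 5, 9, 1, 0] sum 15, len 5
add 2: [0, 5, 9, 1, 0, 2] sum 17, len 6
add 6: [0, 5, 9, 1, 0, 2, 6] sum 23, len 7
add 7: [9, 1, 0, 2, 6, 7] sum 25, len 6
add 4: [1, 0, 2, 6, 7, 4] sum 20, len 6
add 8: [0, 2, 6, 7, 4, 8] sum 27, len 6
add 6: [7, 4, 8, 6] sum 25, len 4
add 3: [4, 8, 6, 3] sum 21, len 4
add 0: [4, 8, 6, 3, 0] sum 21, len 5
add 4: [4, 8, 6, 3, 0, 4] sum 25, len 6
add 4: [8, 6, 3, 0, 4, 4] sum 25, len 6
add 2: [8, 6, 3, 0, 4, 4, 2] sum 27, len 7
add 6: [6, 3, 0, 4, 4, 2, 6] sum 25, len 7
add 7: [3, 0, 4, 4, 2, 6, 7] sum 26, len 7
add 9: [2, 6, 7, 9] sum 24, len 4
add 0: [2, 6, 7, 9, 0] sum 24, len 5
Longest length seen: 7.

7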